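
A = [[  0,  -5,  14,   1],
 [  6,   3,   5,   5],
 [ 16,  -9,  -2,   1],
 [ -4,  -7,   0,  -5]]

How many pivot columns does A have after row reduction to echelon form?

Row reduce to echelon form.
Swap R1 ↔ R2
R3 ← R3 − (8/3)·R1: [0, -17, -46/3, -37/3]
R4 ← R4 + (2/3)·R1: [0, -5, 10/3, -5/3]
R3 ← R3 − (17/5)·R2: [0, 0, -944/15, -236/15]
R4 ← R4 − R2: [0, 0, -32/3, -8/3]
R4 ← R4 − (10/59)·R3: [0, 0, 0, 0]
Echelon form has 3 nonzero rows, so rank(A) = 3.
Each nonzero row contributes one pivot column: 3 pivot columns.

3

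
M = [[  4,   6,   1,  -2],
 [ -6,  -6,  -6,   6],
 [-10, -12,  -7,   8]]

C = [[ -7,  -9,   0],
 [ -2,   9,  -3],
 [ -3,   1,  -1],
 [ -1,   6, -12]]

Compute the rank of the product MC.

2

First compute MC:
[[-41,   7,   5],
 [ 66,  30, -48],
 [107,  23, -53]]
Now row reduce the product.
R2 ← R2 + (66/41)·R1: [0, 1692/41, -1638/41]
R3 ← R3 + (107/41)·R1: [0, 1692/41, -1638/41]
R3 ← R3 − R2: [0, 0, 0]
2 nonzero rows, so rank(MC) = 2.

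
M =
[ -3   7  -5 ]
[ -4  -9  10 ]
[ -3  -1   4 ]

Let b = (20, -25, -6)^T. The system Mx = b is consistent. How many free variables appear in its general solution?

0

Row reduce the augmented matrix [M | b].
R2 ← R2 − (4/3)·R1: [0, -55/3, 50/3, -155/3]
R3 ← R3 − R1: [0, -8, 9, -26]
R3 ← R3 − (24/55)·R2: [0, 0, 19/11, -38/11]
The echelon form has 3 nonzero rows, and every pivot lies in the first 3 columns, so rank(M) = rank([M|b]) = 3.
The system is consistent.
Free variables = (unknowns) − (rank) = 3 − 3 = 0.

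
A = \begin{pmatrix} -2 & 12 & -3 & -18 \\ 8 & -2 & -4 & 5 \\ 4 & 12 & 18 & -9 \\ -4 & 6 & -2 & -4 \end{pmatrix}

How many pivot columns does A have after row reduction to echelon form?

Row reduce to echelon form.
R2 ← R2 + (4)·R1: [0, 46, -16, -67]
R3 ← R3 + (2)·R1: [0, 36, 12, -45]
R4 ← R4 − (2)·R1: [0, -18, 4, 32]
R3 ← R3 − (18/23)·R2: [0, 0, 564/23, 171/23]
R4 ← R4 + (9/23)·R2: [0, 0, -52/23, 133/23]
R4 ← R4 + (13/141)·R3: [0, 0, 0, 304/47]
Echelon form has 4 nonzero rows, so rank(A) = 4.
Each nonzero row contributes one pivot column: 4 pivot columns.

4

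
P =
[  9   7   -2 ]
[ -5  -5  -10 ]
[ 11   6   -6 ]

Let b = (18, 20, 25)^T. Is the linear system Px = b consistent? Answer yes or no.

Row reduce the augmented matrix [P | b].
R2 ← R2 + (5/9)·R1: [0, -10/9, -100/9, 30]
R3 ← R3 − (11/9)·R1: [0, -23/9, -32/9, 3]
R3 ← R3 − (23/10)·R2: [0, 0, 22, -66]
The echelon form has 3 nonzero rows, and every pivot lies in the first 3 columns, so rank(P) = rank([P|b]) = 3.
The system is consistent.

yes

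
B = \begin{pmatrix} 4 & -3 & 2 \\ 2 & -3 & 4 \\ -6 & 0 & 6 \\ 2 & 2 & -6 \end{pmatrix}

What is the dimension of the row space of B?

2

Row reduce to echelon form.
R2 ← R2 − (1/2)·R1: [0, -3/2, 3]
R3 ← R3 + (3/2)·R1: [0, -9/2, 9]
R4 ← R4 − (1/2)·R1: [0, 7/2, -7]
R3 ← R3 − (3)·R2: [0, 0, 0]
R4 ← R4 + (7/3)·R2: [0, 0, 0]
Echelon form has 2 nonzero rows, so rank(B) = 2.
The row space has dimension equal to the rank: 2.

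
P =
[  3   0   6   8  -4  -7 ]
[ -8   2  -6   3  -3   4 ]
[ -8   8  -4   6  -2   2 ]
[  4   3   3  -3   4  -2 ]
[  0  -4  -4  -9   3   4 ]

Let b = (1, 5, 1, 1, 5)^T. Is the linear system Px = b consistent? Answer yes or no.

no

Row reduce the augmented matrix [P | b].
R2 ← R2 + (8/3)·R1: [0, 2, 10, 73/3, -41/3, -44/3, 23/3]
R3 ← R3 + (8/3)·R1: [0, 8, 12, 82/3, -38/3, -50/3, 11/3]
R4 ← R4 − (4/3)·R1: [0, 3, -5, -41/3, 28/3, 22/3, -1/3]
R3 ← R3 − (4)·R2: [0, 0, -28, -70, 42, 42, -27]
R4 ← R4 − (3/2)·R2: [0, 0, -20, -301/6, 179/6, 88/3, -71/6]
R5 ← R5 + (2)·R2: [0, 0, 16, 119/3, -73/3, -76/3, 61/3]
R4 ← R4 − (5/7)·R3: [0, 0, 0, -1/6, -1/6, -2/3, 313/42]
R5 ← R5 + (4/7)·R3: [0, 0, 0, -1/3, -1/3, -4/3, 103/21]
R5 ← R5 − (2)·R4: [0, 0, 0, 0, 0, 0, -10]
The echelon form has 5 nonzero rows; the last pivot sits in the augmented column, so rank(P) = 4 but rank([P|b]) = 5.
Since the ranks differ, the system is inconsistent.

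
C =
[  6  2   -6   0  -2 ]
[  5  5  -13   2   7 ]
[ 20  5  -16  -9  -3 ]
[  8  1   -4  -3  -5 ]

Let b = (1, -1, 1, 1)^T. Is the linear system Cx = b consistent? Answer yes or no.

no

Row reduce the augmented matrix [C | b].
R2 ← R2 − (5/6)·R1: [0, 10/3, -8, 2, 26/3, -11/6]
R3 ← R3 − (10/3)·R1: [0, -5/3, 4, -9, 11/3, -7/3]
R4 ← R4 − (4/3)·R1: [0, -5/3, 4, -3, -7/3, -1/3]
R3 ← R3 + (1/2)·R2: [0, 0, 0, -8, 8, -13/4]
R4 ← R4 + (1/2)·R2: [0, 0, 0, -2, 2, -5/4]
R4 ← R4 − (1/4)·R3: [0, 0, 0, 0, 0, -7/16]
The echelon form has 4 nonzero rows; the last pivot sits in the augmented column, so rank(C) = 3 but rank([C|b]) = 4.
Since the ranks differ, the system is inconsistent.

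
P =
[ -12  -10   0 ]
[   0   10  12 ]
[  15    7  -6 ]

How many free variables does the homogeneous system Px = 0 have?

Row reduce to echelon form.
R3 ← R3 + (5/4)·R1: [0, -11/2, -6]
R3 ← R3 + (11/20)·R2: [0, 0, 3/5]
3 nonzero rows, so rank(P) = 3.
P has 3 columns; by rank–nullity, nullity = 3 − 3 = 0.

0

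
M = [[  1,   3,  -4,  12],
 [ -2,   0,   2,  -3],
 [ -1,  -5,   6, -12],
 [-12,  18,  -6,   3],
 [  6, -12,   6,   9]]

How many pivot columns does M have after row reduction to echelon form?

Row reduce to echelon form.
R2 ← R2 + (2)·R1: [0, 6, -6, 21]
R3 ← R3 + R1: [0, -2, 2, 0]
R4 ← R4 + (12)·R1: [0, 54, -54, 147]
R5 ← R5 − (6)·R1: [0, -30, 30, -63]
R3 ← R3 + (1/3)·R2: [0, 0, 0, 7]
R4 ← R4 − (9)·R2: [0, 0, 0, -42]
R5 ← R5 + (5)·R2: [0, 0, 0, 42]
R4 ← R4 + (6)·R3: [0, 0, 0, 0]
R5 ← R5 − (6)·R3: [0, 0, 0, 0]
Echelon form has 3 nonzero rows, so rank(M) = 3.
Each nonzero row contributes one pivot column: 3 pivot columns.

3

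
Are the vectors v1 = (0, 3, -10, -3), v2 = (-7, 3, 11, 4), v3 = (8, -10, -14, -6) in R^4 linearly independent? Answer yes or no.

Form the matrix with these vectors as rows and row reduce.
Swap R1 ↔ R2
R3 ← R3 + (8/7)·R1: [0, -46/7, -10/7, -10/7]
R3 ← R3 + (46/21)·R2: [0, 0, -70/3, -8]
3 nonzero rows, so the 3 vectors span a space of dimension 3.
Since 3 = 3, the vectors are linearly independent.

yes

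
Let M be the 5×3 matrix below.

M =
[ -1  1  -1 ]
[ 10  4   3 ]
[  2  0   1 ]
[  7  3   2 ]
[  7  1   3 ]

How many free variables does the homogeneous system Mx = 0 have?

1

Row reduce to echelon form.
R2 ← R2 + (10)·R1: [0, 14, -7]
R3 ← R3 + (2)·R1: [0, 2, -1]
R4 ← R4 + (7)·R1: [0, 10, -5]
R5 ← R5 + (7)·R1: [0, 8, -4]
R3 ← R3 − (1/7)·R2: [0, 0, 0]
R4 ← R4 − (5/7)·R2: [0, 0, 0]
R5 ← R5 − (4/7)·R2: [0, 0, 0]
2 nonzero rows, so rank(M) = 2.
M has 3 columns; by rank–nullity, nullity = 3 − 2 = 1.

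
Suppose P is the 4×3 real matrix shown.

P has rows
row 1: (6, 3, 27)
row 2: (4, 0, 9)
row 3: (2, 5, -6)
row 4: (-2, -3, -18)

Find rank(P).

Row reduce to echelon form.
R2 ← R2 − (2/3)·R1: [0, -2, -9]
R3 ← R3 − (1/3)·R1: [0, 4, -15]
R4 ← R4 + (1/3)·R1: [0, -2, -9]
R3 ← R3 + (2)·R2: [0, 0, -33]
R4 ← R4 − R2: [0, 0, 0]
Echelon form has 3 nonzero rows, so rank(P) = 3.

3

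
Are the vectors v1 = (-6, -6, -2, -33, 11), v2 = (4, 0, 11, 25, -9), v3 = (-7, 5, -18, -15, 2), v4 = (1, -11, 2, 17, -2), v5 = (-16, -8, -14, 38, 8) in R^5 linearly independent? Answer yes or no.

yes

Form the matrix with these vectors as rows and row reduce.
R2 ← R2 + (2/3)·R1: [0, -4, 29/3, 3, -5/3]
R3 ← R3 − (7/6)·R1: [0, 12, -47/3, 47/2, -65/6]
R4 ← R4 + (1/6)·R1: [0, -12, 5/3, 23/2, -1/6]
R5 ← R5 − (8/3)·R1: [0, 8, -26/3, 126, -64/3]
R3 ← R3 + (3)·R2: [0, 0, 40/3, 65/2, -95/6]
R4 ← R4 − (3)·R2: [0, 0, -82/3, 5/2, 29/6]
R5 ← R5 + (2)·R2: [0, 0, 32/3, 132, -74/3]
R4 ← R4 + (41/20)·R3: [0, 0, 0, 553/8, -221/8]
R5 ← R5 − (4/5)·R3: [0, 0, 0, 106, -12]
R5 ← R5 − (848/553)·R4: [0, 0, 0, 0, 16790/553]
5 nonzero rows, so the 5 vectors span a space of dimension 5.
Since 5 = 5, the vectors are linearly independent.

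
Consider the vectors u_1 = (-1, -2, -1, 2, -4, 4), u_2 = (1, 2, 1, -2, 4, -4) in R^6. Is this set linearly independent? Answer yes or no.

Form the matrix with these vectors as rows and row reduce.
R2 ← R2 + R1: [0, 0, 0, 0, 0, 0]
1 nonzero row, so the 2 vectors span a space of dimension 1.
Since 1 < 2, the vectors are linearly dependent.

no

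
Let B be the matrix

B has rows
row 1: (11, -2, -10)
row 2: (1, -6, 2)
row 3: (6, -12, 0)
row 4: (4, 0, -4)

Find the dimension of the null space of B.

1

Row reduce to echelon form.
R2 ← R2 − (1/11)·R1: [0, -64/11, 32/11]
R3 ← R3 − (6/11)·R1: [0, -120/11, 60/11]
R4 ← R4 − (4/11)·R1: [0, 8/11, -4/11]
R3 ← R3 − (15/8)·R2: [0, 0, 0]
R4 ← R4 + (1/8)·R2: [0, 0, 0]
2 nonzero rows, so rank(B) = 2.
B has 3 columns; by rank–nullity, nullity = 3 − 2 = 1.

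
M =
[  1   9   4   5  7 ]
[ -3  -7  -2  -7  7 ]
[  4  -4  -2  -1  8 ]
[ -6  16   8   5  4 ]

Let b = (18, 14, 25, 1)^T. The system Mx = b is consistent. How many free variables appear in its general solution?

Row reduce the augmented matrix [M | b].
R2 ← R2 + (3)·R1: [0, 20, 10, 8, 28, 68]
R3 ← R3 − (4)·R1: [0, -40, -18, -21, -20, -47]
R4 ← R4 + (6)·R1: [0, 70, 32, 35, 46, 109]
R3 ← R3 + (2)·R2: [0, 0, 2, -5, 36, 89]
R4 ← R4 − (7/2)·R2: [0, 0, -3, 7, -52, -129]
R4 ← R4 + (3/2)·R3: [0, 0, 0, -1/2, 2, 9/2]
The echelon form has 4 nonzero rows, and every pivot lies in the first 5 columns, so rank(M) = rank([M|b]) = 4.
The system is consistent.
Free variables = (unknowns) − (rank) = 5 − 4 = 1.

1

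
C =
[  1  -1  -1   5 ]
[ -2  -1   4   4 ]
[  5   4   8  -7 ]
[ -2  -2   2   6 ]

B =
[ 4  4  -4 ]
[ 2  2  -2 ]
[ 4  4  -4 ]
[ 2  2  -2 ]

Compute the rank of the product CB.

1

First compute CB:
[[  8,   8,  -8],
 [ 14,  14, -14],
 [ 46,  46, -46],
 [  8,   8,  -8]]
Now row reduce the product.
R2 ← R2 − (7/4)·R1: [0, 0, 0]
R3 ← R3 − (23/4)·R1: [0, 0, 0]
R4 ← R4 − R1: [0, 0, 0]
1 nonzero row, so rank(CB) = 1.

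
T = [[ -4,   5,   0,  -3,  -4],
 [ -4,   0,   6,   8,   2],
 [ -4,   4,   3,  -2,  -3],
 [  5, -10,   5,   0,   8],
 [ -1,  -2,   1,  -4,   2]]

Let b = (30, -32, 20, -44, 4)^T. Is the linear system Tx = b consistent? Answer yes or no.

Row reduce the augmented matrix [T | b].
R2 ← R2 − R1: [0, -5, 6, 11, 6, -62]
R3 ← R3 − R1: [0, -1, 3, 1, 1, -10]
R4 ← R4 + (5/4)·R1: [0, -15/4, 5, -15/4, 3, -13/2]
R5 ← R5 − (1/4)·R1: [0, -13/4, 1, -13/4, 3, -7/2]
R3 ← R3 − (1/5)·R2: [0, 0, 9/5, -6/5, -1/5, 12/5]
R4 ← R4 − (3/4)·R2: [0, 0, 1/2, -12, -3/2, 40]
R5 ← R5 − (13/20)·R2: [0, 0, -29/10, -52/5, -9/10, 184/5]
R4 ← R4 − (5/18)·R3: [0, 0, 0, -35/3, -13/9, 118/3]
R5 ← R5 + (29/18)·R3: [0, 0, 0, -37/3, -11/9, 122/3]
R5 ← R5 − (37/35)·R4: [0, 0, 0, 0, 32/105, -32/35]
The echelon form has 5 nonzero rows, and every pivot lies in the first 5 columns, so rank(T) = rank([T|b]) = 5.
The system is consistent.

yes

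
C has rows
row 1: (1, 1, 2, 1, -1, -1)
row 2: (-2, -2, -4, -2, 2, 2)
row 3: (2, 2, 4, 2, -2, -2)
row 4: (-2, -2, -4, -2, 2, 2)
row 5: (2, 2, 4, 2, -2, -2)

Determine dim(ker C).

Row reduce to echelon form.
R2 ← R2 + (2)·R1: [0, 0, 0, 0, 0, 0]
R3 ← R3 − (2)·R1: [0, 0, 0, 0, 0, 0]
R4 ← R4 + (2)·R1: [0, 0, 0, 0, 0, 0]
R5 ← R5 − (2)·R1: [0, 0, 0, 0, 0, 0]
1 nonzero row, so rank(C) = 1.
C has 6 columns; by rank–nullity, nullity = 6 − 1 = 5.

5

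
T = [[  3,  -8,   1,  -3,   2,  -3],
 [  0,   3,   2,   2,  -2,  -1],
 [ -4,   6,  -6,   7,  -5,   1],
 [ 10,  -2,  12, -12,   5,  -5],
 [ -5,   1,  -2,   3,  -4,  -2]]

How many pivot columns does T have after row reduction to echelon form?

Row reduce to echelon form.
R3 ← R3 + (4/3)·R1: [0, -14/3, -14/3, 3, -7/3, -3]
R4 ← R4 − (10/3)·R1: [0, 74/3, 26/3, -2, -5/3, 5]
R5 ← R5 + (5/3)·R1: [0, -37/3, -1/3, -2, -2/3, -7]
R3 ← R3 + (14/9)·R2: [0, 0, -14/9, 55/9, -49/9, -41/9]
R4 ← R4 − (74/9)·R2: [0, 0, -70/9, -166/9, 133/9, 119/9]
R5 ← R5 + (37/9)·R2: [0, 0, 71/9, 56/9, -80/9, -100/9]
R4 ← R4 − (5)·R3: [0, 0, 0, -49, 42, 36]
R5 ← R5 + (71/14)·R3: [0, 0, 0, 521/14, -73/2, -479/14]
R5 ← R5 + (521/686)·R4: [0, 0, 0, 0, -451/98, -4715/686]
Echelon form has 5 nonzero rows, so rank(T) = 5.
Each nonzero row contributes one pivot column: 5 pivot columns.

5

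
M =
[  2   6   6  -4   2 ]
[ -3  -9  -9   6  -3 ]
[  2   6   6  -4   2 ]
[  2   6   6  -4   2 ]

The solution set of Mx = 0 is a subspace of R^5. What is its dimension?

4

Row reduce to echelon form.
R2 ← R2 + (3/2)·R1: [0, 0, 0, 0, 0]
R3 ← R3 − R1: [0, 0, 0, 0, 0]
R4 ← R4 − R1: [0, 0, 0, 0, 0]
1 nonzero row, so rank(M) = 1.
M has 5 columns; by rank–nullity, nullity = 5 − 1 = 4.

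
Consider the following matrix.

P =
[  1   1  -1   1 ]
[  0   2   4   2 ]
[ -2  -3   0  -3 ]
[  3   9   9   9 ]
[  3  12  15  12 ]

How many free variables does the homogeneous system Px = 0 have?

Row reduce to echelon form.
R3 ← R3 + (2)·R1: [0, -1, -2, -1]
R4 ← R4 − (3)·R1: [0, 6, 12, 6]
R5 ← R5 − (3)·R1: [0, 9, 18, 9]
R3 ← R3 + (1/2)·R2: [0, 0, 0, 0]
R4 ← R4 − (3)·R2: [0, 0, 0, 0]
R5 ← R5 − (9/2)·R2: [0, 0, 0, 0]
2 nonzero rows, so rank(P) = 2.
P has 4 columns; by rank–nullity, nullity = 4 − 2 = 2.

2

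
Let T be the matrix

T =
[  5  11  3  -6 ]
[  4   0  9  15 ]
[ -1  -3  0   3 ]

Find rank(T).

2

Row reduce to echelon form.
R2 ← R2 − (4/5)·R1: [0, -44/5, 33/5, 99/5]
R3 ← R3 + (1/5)·R1: [0, -4/5, 3/5, 9/5]
R3 ← R3 − (1/11)·R2: [0, 0, 0, 0]
Echelon form has 2 nonzero rows, so rank(T) = 2.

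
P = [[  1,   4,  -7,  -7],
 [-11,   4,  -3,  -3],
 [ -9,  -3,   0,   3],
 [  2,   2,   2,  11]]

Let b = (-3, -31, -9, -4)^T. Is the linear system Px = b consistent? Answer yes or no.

yes

Row reduce the augmented matrix [P | b].
R2 ← R2 + (11)·R1: [0, 48, -80, -80, -64]
R3 ← R3 + (9)·R1: [0, 33, -63, -60, -36]
R4 ← R4 − (2)·R1: [0, -6, 16, 25, 2]
R3 ← R3 − (11/16)·R2: [0, 0, -8, -5, 8]
R4 ← R4 + (1/8)·R2: [0, 0, 6, 15, -6]
R4 ← R4 + (3/4)·R3: [0, 0, 0, 45/4, 0]
The echelon form has 4 nonzero rows, and every pivot lies in the first 4 columns, so rank(P) = rank([P|b]) = 4.
The system is consistent.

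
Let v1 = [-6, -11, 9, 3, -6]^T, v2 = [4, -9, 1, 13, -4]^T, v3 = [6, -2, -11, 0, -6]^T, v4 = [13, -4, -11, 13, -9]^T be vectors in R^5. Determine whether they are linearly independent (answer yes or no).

Form the matrix with these vectors as rows and row reduce.
R2 ← R2 + (2/3)·R1: [0, -49/3, 7, 15, -8]
R3 ← R3 + R1: [0, -13, -2, 3, -12]
R4 ← R4 + (13/6)·R1: [0, -167/6, 17/2, 39/2, -22]
R3 ← R3 − (39/49)·R2: [0, 0, -53/7, -438/49, -276/49]
R4 ← R4 − (167/98)·R2: [0, 0, -24/7, -297/49, -410/49]
R4 ← R4 − (24/53)·R3: [0, 0, 0, -747/371, -2158/371]
4 nonzero rows, so the 4 vectors span a space of dimension 4.
Since 4 = 4, the vectors are linearly independent.

yes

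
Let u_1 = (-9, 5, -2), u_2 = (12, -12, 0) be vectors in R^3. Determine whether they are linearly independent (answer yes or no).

yes

Form the matrix with these vectors as rows and row reduce.
R2 ← R2 + (4/3)·R1: [0, -16/3, -8/3]
2 nonzero rows, so the 2 vectors span a space of dimension 2.
Since 2 = 2, the vectors are linearly independent.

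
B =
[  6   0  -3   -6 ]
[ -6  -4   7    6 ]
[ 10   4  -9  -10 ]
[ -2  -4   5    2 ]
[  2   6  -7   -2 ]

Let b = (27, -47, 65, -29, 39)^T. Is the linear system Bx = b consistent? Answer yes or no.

yes

Row reduce the augmented matrix [B | b].
R2 ← R2 + R1: [0, -4, 4, 0, -20]
R3 ← R3 − (5/3)·R1: [0, 4, -4, 0, 20]
R4 ← R4 + (1/3)·R1: [0, -4, 4, 0, -20]
R5 ← R5 − (1/3)·R1: [0, 6, -6, 0, 30]
R3 ← R3 + R2: [0, 0, 0, 0, 0]
R4 ← R4 − R2: [0, 0, 0, 0, 0]
R5 ← R5 + (3/2)·R2: [0, 0, 0, 0, 0]
The echelon form has 2 nonzero rows, and every pivot lies in the first 4 columns, so rank(B) = rank([B|b]) = 2.
The system is consistent.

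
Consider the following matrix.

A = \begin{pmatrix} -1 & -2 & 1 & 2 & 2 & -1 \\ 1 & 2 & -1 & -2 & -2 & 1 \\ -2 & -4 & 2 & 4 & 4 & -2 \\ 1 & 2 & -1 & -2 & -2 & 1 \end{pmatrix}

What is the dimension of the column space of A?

1

Row reduce to echelon form.
R2 ← R2 + R1: [0, 0, 0, 0, 0, 0]
R3 ← R3 − (2)·R1: [0, 0, 0, 0, 0, 0]
R4 ← R4 + R1: [0, 0, 0, 0, 0, 0]
Echelon form has 1 nonzero row, so rank(A) = 1.
The column space has dimension equal to the rank: 1.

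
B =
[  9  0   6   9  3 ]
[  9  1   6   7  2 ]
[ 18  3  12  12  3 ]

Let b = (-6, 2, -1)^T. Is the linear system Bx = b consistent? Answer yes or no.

Row reduce the augmented matrix [B | b].
R2 ← R2 − R1: [0, 1, 0, -2, -1, 8]
R3 ← R3 − (2)·R1: [0, 3, 0, -6, -3, 11]
R3 ← R3 − (3)·R2: [0, 0, 0, 0, 0, -13]
The echelon form has 3 nonzero rows; the last pivot sits in the augmented column, so rank(B) = 2 but rank([B|b]) = 3.
Since the ranks differ, the system is inconsistent.

no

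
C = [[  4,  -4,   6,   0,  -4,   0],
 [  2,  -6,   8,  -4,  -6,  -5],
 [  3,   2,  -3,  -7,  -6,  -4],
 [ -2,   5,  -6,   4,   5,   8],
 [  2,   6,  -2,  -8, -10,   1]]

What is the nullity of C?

Row reduce to echelon form.
R2 ← R2 − (1/2)·R1: [0, -4, 5, -4, -4, -5]
R3 ← R3 − (3/4)·R1: [0, 5, -15/2, -7, -3, -4]
R4 ← R4 + (1/2)·R1: [0, 3, -3, 4, 3, 8]
R5 ← R5 − (1/2)·R1: [0, 8, -5, -8, -8, 1]
R3 ← R3 + (5/4)·R2: [0, 0, -5/4, -12, -8, -41/4]
R4 ← R4 + (3/4)·R2: [0, 0, 3/4, 1, 0, 17/4]
R5 ← R5 + (2)·R2: [0, 0, 5, -16, -16, -9]
R4 ← R4 + (3/5)·R3: [0, 0, 0, -31/5, -24/5, -19/10]
R5 ← R5 + (4)·R3: [0, 0, 0, -64, -48, -50]
R5 ← R5 − (320/31)·R4: [0, 0, 0, 0, 48/31, -942/31]
5 nonzero rows, so rank(C) = 5.
C has 6 columns; by rank–nullity, nullity = 6 − 5 = 1.

1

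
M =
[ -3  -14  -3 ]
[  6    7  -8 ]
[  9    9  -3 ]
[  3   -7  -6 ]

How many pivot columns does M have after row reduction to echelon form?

Row reduce to echelon form.
R2 ← R2 + (2)·R1: [0, -21, -14]
R3 ← R3 + (3)·R1: [0, -33, -12]
R4 ← R4 + R1: [0, -21, -9]
R3 ← R3 − (11/7)·R2: [0, 0, 10]
R4 ← R4 − R2: [0, 0, 5]
R4 ← R4 − (1/2)·R3: [0, 0, 0]
Echelon form has 3 nonzero rows, so rank(M) = 3.
Each nonzero row contributes one pivot column: 3 pivot columns.

3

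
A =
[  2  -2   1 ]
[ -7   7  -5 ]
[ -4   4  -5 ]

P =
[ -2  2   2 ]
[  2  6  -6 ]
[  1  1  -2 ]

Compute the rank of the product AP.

1

First compute AP:
[[ -7,  -7,  14],
 [ 23,  23, -46],
 [ 11,  11, -22]]
Now row reduce the product.
R2 ← R2 + (23/7)·R1: [0, 0, 0]
R3 ← R3 + (11/7)·R1: [0, 0, 0]
1 nonzero row, so rank(AP) = 1.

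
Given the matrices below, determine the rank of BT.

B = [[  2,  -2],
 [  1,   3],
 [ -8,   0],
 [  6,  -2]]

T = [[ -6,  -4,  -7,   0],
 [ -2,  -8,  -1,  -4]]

First compute BT:
[[ -8,   8, -12,   8],
 [-12, -28, -10, -12],
 [ 48,  32,  56,   0],
 [-32,  -8, -40,   8]]
Now row reduce the product.
R2 ← R2 − (3/2)·R1: [0, -40, 8, -24]
R3 ← R3 + (6)·R1: [0, 80, -16, 48]
R4 ← R4 − (4)·R1: [0, -40, 8, -24]
R3 ← R3 + (2)·R2: [0, 0, 0, 0]
R4 ← R4 − R2: [0, 0, 0, 0]
2 nonzero rows, so rank(BT) = 2.

2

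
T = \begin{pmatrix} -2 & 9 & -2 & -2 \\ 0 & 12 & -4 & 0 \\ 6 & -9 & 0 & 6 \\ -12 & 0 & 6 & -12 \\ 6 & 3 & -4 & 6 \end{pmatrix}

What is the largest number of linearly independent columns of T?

Row reduce to echelon form.
R3 ← R3 + (3)·R1: [0, 18, -6, 0]
R4 ← R4 − (6)·R1: [0, -54, 18, 0]
R5 ← R5 + (3)·R1: [0, 30, -10, 0]
R3 ← R3 − (3/2)·R2: [0, 0, 0, 0]
R4 ← R4 + (9/2)·R2: [0, 0, 0, 0]
R5 ← R5 − (5/2)·R2: [0, 0, 0, 0]
Echelon form has 2 nonzero rows, so rank(T) = 2.
The rank gives the maximum number of linearly independent columns: 2.

2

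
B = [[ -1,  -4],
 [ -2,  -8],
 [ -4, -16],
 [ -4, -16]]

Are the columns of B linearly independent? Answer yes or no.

no

Row reduce B to echelon form.
R2 ← R2 − (2)·R1: [0, 0]
R3 ← R3 − (4)·R1: [0, 0]
R4 ← R4 − (4)·R1: [0, 0]
1 pivot among 2 columns.
Only 1 < 2 pivot columns, so the columns are linearly dependent.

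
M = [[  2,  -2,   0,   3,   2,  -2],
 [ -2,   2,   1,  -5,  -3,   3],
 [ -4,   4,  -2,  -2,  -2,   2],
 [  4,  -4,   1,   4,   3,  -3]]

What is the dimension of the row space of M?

2

Row reduce to echelon form.
R2 ← R2 + R1: [0, 0, 1, -2, -1, 1]
R3 ← R3 + (2)·R1: [0, 0, -2, 4, 2, -2]
R4 ← R4 − (2)·R1: [0, 0, 1, -2, -1, 1]
R3 ← R3 + (2)·R2: [0, 0, 0, 0, 0, 0]
R4 ← R4 − R2: [0, 0, 0, 0, 0, 0]
Echelon form has 2 nonzero rows, so rank(M) = 2.
The row space has dimension equal to the rank: 2.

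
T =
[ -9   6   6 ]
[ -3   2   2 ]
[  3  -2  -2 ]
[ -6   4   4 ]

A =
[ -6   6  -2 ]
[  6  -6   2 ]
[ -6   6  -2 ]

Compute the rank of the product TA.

1

First compute TA:
[[ 54, -54,  18],
 [ 18, -18,   6],
 [-18,  18,  -6],
 [ 36, -36,  12]]
Now row reduce the product.
R2 ← R2 − (1/3)·R1: [0, 0, 0]
R3 ← R3 + (1/3)·R1: [0, 0, 0]
R4 ← R4 − (2/3)·R1: [0, 0, 0]
1 nonzero row, so rank(TA) = 1.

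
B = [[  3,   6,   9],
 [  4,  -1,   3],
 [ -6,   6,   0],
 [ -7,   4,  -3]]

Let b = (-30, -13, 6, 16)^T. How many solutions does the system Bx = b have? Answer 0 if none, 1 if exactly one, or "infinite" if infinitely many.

infinite

Row reduce the augmented matrix [B | b].
R2 ← R2 − (4/3)·R1: [0, -9, -9, 27]
R3 ← R3 + (2)·R1: [0, 18, 18, -54]
R4 ← R4 + (7/3)·R1: [0, 18, 18, -54]
R3 ← R3 + (2)·R2: [0, 0, 0, 0]
R4 ← R4 + (2)·R2: [0, 0, 0, 0]
The echelon form has 2 nonzero rows, and every pivot lies in the first 3 columns, so rank(B) = rank([B|b]) = 2.
The system is consistent.
rank = 2 < 3 unknowns, so there are infinitely many solutions.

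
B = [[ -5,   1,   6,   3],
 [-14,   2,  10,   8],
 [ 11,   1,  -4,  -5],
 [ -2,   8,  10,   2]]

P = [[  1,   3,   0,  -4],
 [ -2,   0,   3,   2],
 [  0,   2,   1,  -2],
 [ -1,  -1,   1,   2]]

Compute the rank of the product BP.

First compute BP:
[[-10,  -6,  12,  16],
 [-26, -30,  24,  56],
 [ 14,  30,  -6, -44],
 [-20,  12,  36,   8]]
Now row reduce the product.
R2 ← R2 − (13/5)·R1: [0, -72/5, -36/5, 72/5]
R3 ← R3 + (7/5)·R1: [0, 108/5, 54/5, -108/5]
R4 ← R4 − (2)·R1: [0, 24, 12, -24]
R3 ← R3 + (3/2)·R2: [0, 0, 0, 0]
R4 ← R4 + (5/3)·R2: [0, 0, 0, 0]
2 nonzero rows, so rank(BP) = 2.

2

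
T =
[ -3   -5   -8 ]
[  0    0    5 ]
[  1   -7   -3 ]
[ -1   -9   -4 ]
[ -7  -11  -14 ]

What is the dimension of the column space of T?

Row reduce to echelon form.
R3 ← R3 + (1/3)·R1: [0, -26/3, -17/3]
R4 ← R4 − (1/3)·R1: [0, -22/3, -4/3]
R5 ← R5 − (7/3)·R1: [0, 2/3, 14/3]
Swap R2 ↔ R3
R4 ← R4 − (11/13)·R2: [0, 0, 45/13]
R5 ← R5 + (1/13)·R2: [0, 0, 55/13]
R4 ← R4 − (9/13)·R3: [0, 0, 0]
R5 ← R5 − (11/13)·R3: [0, 0, 0]
Echelon form has 3 nonzero rows, so rank(T) = 3.
The column space has dimension equal to the rank: 3.

3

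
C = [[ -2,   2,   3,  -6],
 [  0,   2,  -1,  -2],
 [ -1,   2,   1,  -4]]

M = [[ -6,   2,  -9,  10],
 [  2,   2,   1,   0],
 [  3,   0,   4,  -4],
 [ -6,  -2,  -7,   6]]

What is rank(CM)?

First compute CM:
[[ 61,  12,  74, -68],
 [ 13,   8,  12,  -8],
 [ 37,  10,  43, -38]]
Now row reduce the product.
R2 ← R2 − (13/61)·R1: [0, 332/61, -230/61, 396/61]
R3 ← R3 − (37/61)·R1: [0, 166/61, -115/61, 198/61]
R3 ← R3 − (1/2)·R2: [0, 0, 0, 0]
2 nonzero rows, so rank(CM) = 2.

2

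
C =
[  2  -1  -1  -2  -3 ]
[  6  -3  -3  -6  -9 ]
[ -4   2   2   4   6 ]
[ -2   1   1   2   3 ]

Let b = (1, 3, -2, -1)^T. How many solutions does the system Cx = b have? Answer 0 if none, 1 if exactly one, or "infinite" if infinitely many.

infinite

Row reduce the augmented matrix [C | b].
R2 ← R2 − (3)·R1: [0, 0, 0, 0, 0, 0]
R3 ← R3 + (2)·R1: [0, 0, 0, 0, 0, 0]
R4 ← R4 + R1: [0, 0, 0, 0, 0, 0]
The echelon form has 1 nonzero rows, and every pivot lies in the first 5 columns, so rank(C) = rank([C|b]) = 1.
The system is consistent.
rank = 1 < 5 unknowns, so there are infinitely many solutions.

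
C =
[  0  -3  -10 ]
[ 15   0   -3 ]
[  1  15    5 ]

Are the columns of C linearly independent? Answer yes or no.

Row reduce C to echelon form.
Swap R1 ↔ R2
R3 ← R3 − (1/15)·R1: [0, 15, 26/5]
R3 ← R3 + (5)·R2: [0, 0, -224/5]
3 pivots among 3 columns.
Every column is a pivot column, so the columns are linearly independent.

yes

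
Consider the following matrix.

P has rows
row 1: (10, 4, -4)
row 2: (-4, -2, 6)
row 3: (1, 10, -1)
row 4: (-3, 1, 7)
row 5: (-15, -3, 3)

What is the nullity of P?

Row reduce to echelon form.
R2 ← R2 + (2/5)·R1: [0, -2/5, 22/5]
R3 ← R3 − (1/10)·R1: [0, 48/5, -3/5]
R4 ← R4 + (3/10)·R1: [0, 11/5, 29/5]
R5 ← R5 + (3/2)·R1: [0, 3, -3]
R3 ← R3 + (24)·R2: [0, 0, 105]
R4 ← R4 + (11/2)·R2: [0, 0, 30]
R5 ← R5 + (15/2)·R2: [0, 0, 30]
R4 ← R4 − (2/7)·R3: [0, 0, 0]
R5 ← R5 − (2/7)·R3: [0, 0, 0]
3 nonzero rows, so rank(P) = 3.
P has 3 columns; by rank–nullity, nullity = 3 − 3 = 0.

0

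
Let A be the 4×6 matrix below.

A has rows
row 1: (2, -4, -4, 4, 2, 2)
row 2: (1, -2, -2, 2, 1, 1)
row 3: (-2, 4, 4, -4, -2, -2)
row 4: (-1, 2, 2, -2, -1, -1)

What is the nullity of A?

5

Row reduce to echelon form.
R2 ← R2 − (1/2)·R1: [0, 0, 0, 0, 0, 0]
R3 ← R3 + R1: [0, 0, 0, 0, 0, 0]
R4 ← R4 + (1/2)·R1: [0, 0, 0, 0, 0, 0]
1 nonzero row, so rank(A) = 1.
A has 6 columns; by rank–nullity, nullity = 6 − 1 = 5.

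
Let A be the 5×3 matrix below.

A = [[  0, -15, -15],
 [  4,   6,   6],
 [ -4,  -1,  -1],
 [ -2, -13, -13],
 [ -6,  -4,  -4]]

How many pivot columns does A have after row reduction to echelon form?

2

Row reduce to echelon form.
Swap R1 ↔ R2
R3 ← R3 + R1: [0, 5, 5]
R4 ← R4 + (1/2)·R1: [0, -10, -10]
R5 ← R5 + (3/2)·R1: [0, 5, 5]
R3 ← R3 + (1/3)·R2: [0, 0, 0]
R4 ← R4 − (2/3)·R2: [0, 0, 0]
R5 ← R5 + (1/3)·R2: [0, 0, 0]
Echelon form has 2 nonzero rows, so rank(A) = 2.
Each nonzero row contributes one pivot column: 2 pivot columns.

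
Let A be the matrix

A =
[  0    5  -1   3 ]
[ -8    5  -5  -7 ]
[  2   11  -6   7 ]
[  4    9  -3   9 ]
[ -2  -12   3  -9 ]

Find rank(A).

3

Row reduce to echelon form.
Swap R1 ↔ R2
R3 ← R3 + (1/4)·R1: [0, 49/4, -29/4, 21/4]
R4 ← R4 + (1/2)·R1: [0, 23/2, -11/2, 11/2]
R5 ← R5 − (1/4)·R1: [0, -53/4, 17/4, -29/4]
R3 ← R3 − (49/20)·R2: [0, 0, -24/5, -21/10]
R4 ← R4 − (23/10)·R2: [0, 0, -16/5, -7/5]
R5 ← R5 + (53/20)·R2: [0, 0, 8/5, 7/10]
R4 ← R4 − (2/3)·R3: [0, 0, 0, 0]
R5 ← R5 + (1/3)·R3: [0, 0, 0, 0]
Echelon form has 3 nonzero rows, so rank(A) = 3.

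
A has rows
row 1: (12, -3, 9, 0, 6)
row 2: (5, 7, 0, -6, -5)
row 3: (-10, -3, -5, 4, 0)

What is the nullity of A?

Row reduce to echelon form.
R2 ← R2 − (5/12)·R1: [0, 33/4, -15/4, -6, -15/2]
R3 ← R3 + (5/6)·R1: [0, -11/2, 5/2, 4, 5]
R3 ← R3 + (2/3)·R2: [0, 0, 0, 0, 0]
2 nonzero rows, so rank(A) = 2.
A has 5 columns; by rank–nullity, nullity = 5 − 2 = 3.

3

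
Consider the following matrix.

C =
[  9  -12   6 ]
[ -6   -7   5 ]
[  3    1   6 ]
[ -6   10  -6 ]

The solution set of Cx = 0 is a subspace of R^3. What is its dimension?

Row reduce to echelon form.
R2 ← R2 + (2/3)·R1: [0, -15, 9]
R3 ← R3 − (1/3)·R1: [0, 5, 4]
R4 ← R4 + (2/3)·R1: [0, 2, -2]
R3 ← R3 + (1/3)·R2: [0, 0, 7]
R4 ← R4 + (2/15)·R2: [0, 0, -4/5]
R4 ← R4 + (4/35)·R3: [0, 0, 0]
3 nonzero rows, so rank(C) = 3.
C has 3 columns; by rank–nullity, nullity = 3 − 3 = 0.

0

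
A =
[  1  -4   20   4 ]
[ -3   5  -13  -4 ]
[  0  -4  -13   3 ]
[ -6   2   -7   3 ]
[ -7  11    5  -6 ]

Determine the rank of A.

4

Row reduce to echelon form.
R2 ← R2 + (3)·R1: [0, -7, 47, 8]
R4 ← R4 + (6)·R1: [0, -22, 113, 27]
R5 ← R5 + (7)·R1: [0, -17, 145, 22]
R3 ← R3 − (4/7)·R2: [0, 0, -279/7, -11/7]
R4 ← R4 − (22/7)·R2: [0, 0, -243/7, 13/7]
R5 ← R5 − (17/7)·R2: [0, 0, 216/7, 18/7]
R4 ← R4 − (27/31)·R3: [0, 0, 0, 100/31]
R5 ← R5 + (24/31)·R3: [0, 0, 0, 42/31]
R5 ← R5 − (21/50)·R4: [0, 0, 0, 0]
Echelon form has 4 nonzero rows, so rank(A) = 4.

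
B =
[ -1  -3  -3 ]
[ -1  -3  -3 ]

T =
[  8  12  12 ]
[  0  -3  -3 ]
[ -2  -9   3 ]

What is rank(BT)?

First compute BT:
[[ -2,  24, -12],
 [ -2,  24, -12]]
Now row reduce the product.
R2 ← R2 − R1: [0, 0, 0]
1 nonzero row, so rank(BT) = 1.

1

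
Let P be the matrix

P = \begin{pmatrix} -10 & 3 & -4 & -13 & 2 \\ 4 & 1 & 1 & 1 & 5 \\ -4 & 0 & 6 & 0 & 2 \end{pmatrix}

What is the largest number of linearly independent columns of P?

Row reduce to echelon form.
R2 ← R2 + (2/5)·R1: [0, 11/5, -3/5, -21/5, 29/5]
R3 ← R3 − (2/5)·R1: [0, -6/5, 38/5, 26/5, 6/5]
R3 ← R3 + (6/11)·R2: [0, 0, 80/11, 32/11, 48/11]
Echelon form has 3 nonzero rows, so rank(P) = 3.
The rank gives the maximum number of linearly independent columns: 3.

3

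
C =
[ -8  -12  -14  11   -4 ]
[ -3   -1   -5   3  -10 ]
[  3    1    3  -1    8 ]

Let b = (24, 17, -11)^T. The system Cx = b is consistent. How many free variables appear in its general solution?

Row reduce the augmented matrix [C | b].
R2 ← R2 − (3/8)·R1: [0, 7/2, 1/4, -9/8, -17/2, 8]
R3 ← R3 + (3/8)·R1: [0, -7/2, -9/4, 25/8, 13/2, -2]
R3 ← R3 + R2: [0, 0, -2, 2, -2, 6]
The echelon form has 3 nonzero rows, and every pivot lies in the first 5 columns, so rank(C) = rank([C|b]) = 3.
The system is consistent.
Free variables = (unknowns) − (rank) = 5 − 3 = 2.

2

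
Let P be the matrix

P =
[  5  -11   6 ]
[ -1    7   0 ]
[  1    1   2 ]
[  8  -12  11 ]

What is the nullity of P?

Row reduce to echelon form.
R2 ← R2 + (1/5)·R1: [0, 24/5, 6/5]
R3 ← R3 − (1/5)·R1: [0, 16/5, 4/5]
R4 ← R4 − (8/5)·R1: [0, 28/5, 7/5]
R3 ← R3 − (2/3)·R2: [0, 0, 0]
R4 ← R4 − (7/6)·R2: [0, 0, 0]
2 nonzero rows, so rank(P) = 2.
P has 3 columns; by rank–nullity, nullity = 3 − 2 = 1.

1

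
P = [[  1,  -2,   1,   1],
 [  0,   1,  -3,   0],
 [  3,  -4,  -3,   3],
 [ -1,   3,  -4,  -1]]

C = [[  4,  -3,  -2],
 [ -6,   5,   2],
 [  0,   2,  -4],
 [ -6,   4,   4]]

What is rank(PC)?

First compute PC:
[[ 10,  -7,  -6],
 [ -6,  -1,  14],
 [ 18, -23,  10],
 [-16,   6,  20]]
Now row reduce the product.
R2 ← R2 + (3/5)·R1: [0, -26/5, 52/5]
R3 ← R3 − (9/5)·R1: [0, -52/5, 104/5]
R4 ← R4 + (8/5)·R1: [0, -26/5, 52/5]
R3 ← R3 − (2)·R2: [0, 0, 0]
R4 ← R4 − R2: [0, 0, 0]
2 nonzero rows, so rank(PC) = 2.

2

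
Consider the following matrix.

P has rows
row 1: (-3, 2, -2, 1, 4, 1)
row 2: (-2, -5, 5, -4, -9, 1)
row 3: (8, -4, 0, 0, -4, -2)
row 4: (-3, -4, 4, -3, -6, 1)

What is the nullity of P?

2

Row reduce to echelon form.
R2 ← R2 − (2/3)·R1: [0, -19/3, 19/3, -14/3, -35/3, 1/3]
R3 ← R3 + (8/3)·R1: [0, 4/3, -16/3, 8/3, 20/3, 2/3]
R4 ← R4 − R1: [0, -6, 6, -4, -10, 0]
R3 ← R3 + (4/19)·R2: [0, 0, -4, 32/19, 80/19, 14/19]
R4 ← R4 − (18/19)·R2: [0, 0, 0, 8/19, 20/19, -6/19]
4 nonzero rows, so rank(P) = 4.
P has 6 columns; by rank–nullity, nullity = 6 − 4 = 2.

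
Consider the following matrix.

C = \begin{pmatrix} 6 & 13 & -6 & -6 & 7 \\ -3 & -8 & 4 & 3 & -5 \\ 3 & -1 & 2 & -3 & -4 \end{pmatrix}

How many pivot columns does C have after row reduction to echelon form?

2

Row reduce to echelon form.
R2 ← R2 + (1/2)·R1: [0, -3/2, 1, 0, -3/2]
R3 ← R3 − (1/2)·R1: [0, -15/2, 5, 0, -15/2]
R3 ← R3 − (5)·R2: [0, 0, 0, 0, 0]
Echelon form has 2 nonzero rows, so rank(C) = 2.
Each nonzero row contributes one pivot column: 2 pivot columns.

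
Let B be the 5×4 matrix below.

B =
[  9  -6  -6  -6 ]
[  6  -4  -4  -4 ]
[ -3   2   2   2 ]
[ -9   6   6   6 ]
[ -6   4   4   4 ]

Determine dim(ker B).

Row reduce to echelon form.
R2 ← R2 − (2/3)·R1: [0, 0, 0, 0]
R3 ← R3 + (1/3)·R1: [0, 0, 0, 0]
R4 ← R4 + R1: [0, 0, 0, 0]
R5 ← R5 + (2/3)·R1: [0, 0, 0, 0]
1 nonzero row, so rank(B) = 1.
B has 4 columns; by rank–nullity, nullity = 4 − 1 = 3.

3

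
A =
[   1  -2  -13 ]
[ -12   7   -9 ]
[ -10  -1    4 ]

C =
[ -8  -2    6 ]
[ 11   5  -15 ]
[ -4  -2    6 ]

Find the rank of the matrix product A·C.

First compute AC:
[[ 22,  14, -42],
 [209,  77, -231],
 [ 53,   7, -21]]
Now row reduce the product.
R2 ← R2 − (19/2)·R1: [0, -56, 168]
R3 ← R3 − (53/22)·R1: [0, -294/11, 882/11]
R3 ← R3 − (21/44)·R2: [0, 0, 0]
2 nonzero rows, so rank(AC) = 2.

2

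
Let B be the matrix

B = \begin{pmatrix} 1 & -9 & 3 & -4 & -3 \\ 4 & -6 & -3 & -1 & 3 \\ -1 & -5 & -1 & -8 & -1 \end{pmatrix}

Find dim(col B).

3

Row reduce to echelon form.
R2 ← R2 − (4)·R1: [0, 30, -15, 15, 15]
R3 ← R3 + R1: [0, -14, 2, -12, -4]
R3 ← R3 + (7/15)·R2: [0, 0, -5, -5, 3]
Echelon form has 3 nonzero rows, so rank(B) = 3.
The column space has dimension equal to the rank: 3.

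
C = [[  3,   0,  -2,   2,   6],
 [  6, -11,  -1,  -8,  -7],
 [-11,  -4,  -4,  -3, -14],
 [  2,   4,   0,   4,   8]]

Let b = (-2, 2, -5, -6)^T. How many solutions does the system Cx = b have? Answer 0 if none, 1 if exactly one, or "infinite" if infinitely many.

0

Row reduce the augmented matrix [C | b].
R2 ← R2 − (2)·R1: [0, -11, 3, -12, -19, 6]
R3 ← R3 + (11/3)·R1: [0, -4, -34/3, 13/3, 8, -37/3]
R4 ← R4 − (2/3)·R1: [0, 4, 4/3, 8/3, 4, -14/3]
R3 ← R3 − (4/11)·R2: [0, 0, -410/33, 287/33, 164/11, -479/33]
R4 ← R4 + (4/11)·R2: [0, 0, 80/33, -56/33, -32/11, -82/33]
R4 ← R4 + (8/41)·R3: [0, 0, 0, 0, 0, -218/41]
The echelon form has 4 nonzero rows; the last pivot sits in the augmented column, so rank(C) = 3 but rank([C|b]) = 4.
Since the ranks differ, the system is inconsistent.
It has no solutions.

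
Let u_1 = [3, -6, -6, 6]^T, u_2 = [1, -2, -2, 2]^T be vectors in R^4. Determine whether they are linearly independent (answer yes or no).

no

Form the matrix with these vectors as rows and row reduce.
R2 ← R2 − (1/3)·R1: [0, 0, 0, 0]
1 nonzero row, so the 2 vectors span a space of dimension 1.
Since 1 < 2, the vectors are linearly dependent.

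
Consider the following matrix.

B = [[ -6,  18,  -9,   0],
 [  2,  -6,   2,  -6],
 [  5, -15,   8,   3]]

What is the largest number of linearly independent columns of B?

Row reduce to echelon form.
R2 ← R2 + (1/3)·R1: [0, 0, -1, -6]
R3 ← R3 + (5/6)·R1: [0, 0, 1/2, 3]
R3 ← R3 + (1/2)·R2: [0, 0, 0, 0]
Echelon form has 2 nonzero rows, so rank(B) = 2.
The rank gives the maximum number of linearly independent columns: 2.

2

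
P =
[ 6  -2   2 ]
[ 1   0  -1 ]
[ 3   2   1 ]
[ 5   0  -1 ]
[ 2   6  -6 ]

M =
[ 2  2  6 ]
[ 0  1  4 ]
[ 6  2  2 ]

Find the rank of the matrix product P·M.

2

First compute PM:
[[ 24,  14,  32],
 [ -4,   0,   4],
 [ 12,  10,  28],
 [  4,   8,  28],
 [-32,  -2,  24]]
Now row reduce the product.
R2 ← R2 + (1/6)·R1: [0, 7/3, 28/3]
R3 ← R3 − (1/2)·R1: [0, 3, 12]
R4 ← R4 − (1/6)·R1: [0, 17/3, 68/3]
R5 ← R5 + (4/3)·R1: [0, 50/3, 200/3]
R3 ← R3 − (9/7)·R2: [0, 0, 0]
R4 ← R4 − (17/7)·R2: [0, 0, 0]
R5 ← R5 − (50/7)·R2: [0, 0, 0]
2 nonzero rows, so rank(PM) = 2.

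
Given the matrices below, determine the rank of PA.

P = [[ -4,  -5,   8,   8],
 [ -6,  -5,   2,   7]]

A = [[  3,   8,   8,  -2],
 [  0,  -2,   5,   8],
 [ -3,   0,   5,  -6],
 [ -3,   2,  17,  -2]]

2

First compute PA:
[[-60,  -6, 119, -96],
 [-45, -24,  56, -54]]
Now row reduce the product.
R2 ← R2 − (3/4)·R1: [0, -39/2, -133/4, 18]
2 nonzero rows, so rank(PA) = 2.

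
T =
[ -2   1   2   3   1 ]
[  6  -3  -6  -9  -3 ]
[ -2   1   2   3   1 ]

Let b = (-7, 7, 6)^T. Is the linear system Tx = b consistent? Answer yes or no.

Row reduce the augmented matrix [T | b].
R2 ← R2 + (3)·R1: [0, 0, 0, 0, 0, -14]
R3 ← R3 − R1: [0, 0, 0, 0, 0, 13]
R3 ← R3 + (13/14)·R2: [0, 0, 0, 0, 0, 0]
The echelon form has 2 nonzero rows; the last pivot sits in the augmented column, so rank(T) = 1 but rank([T|b]) = 2.
Since the ranks differ, the system is inconsistent.

no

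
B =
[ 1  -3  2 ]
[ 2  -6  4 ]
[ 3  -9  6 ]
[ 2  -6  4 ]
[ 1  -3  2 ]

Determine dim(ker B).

2

Row reduce to echelon form.
R2 ← R2 − (2)·R1: [0, 0, 0]
R3 ← R3 − (3)·R1: [0, 0, 0]
R4 ← R4 − (2)·R1: [0, 0, 0]
R5 ← R5 − R1: [0, 0, 0]
1 nonzero row, so rank(B) = 1.
B has 3 columns; by rank–nullity, nullity = 3 − 1 = 2.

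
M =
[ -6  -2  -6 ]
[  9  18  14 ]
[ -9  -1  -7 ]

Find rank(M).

3

Row reduce to echelon form.
R2 ← R2 + (3/2)·R1: [0, 15, 5]
R3 ← R3 − (3/2)·R1: [0, 2, 2]
R3 ← R3 − (2/15)·R2: [0, 0, 4/3]
Echelon form has 3 nonzero rows, so rank(M) = 3.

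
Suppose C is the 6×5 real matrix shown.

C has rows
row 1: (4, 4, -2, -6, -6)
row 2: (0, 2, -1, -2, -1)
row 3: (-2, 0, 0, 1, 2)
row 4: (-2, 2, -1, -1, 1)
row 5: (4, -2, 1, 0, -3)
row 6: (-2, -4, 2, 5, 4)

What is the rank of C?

Row reduce to echelon form.
R3 ← R3 + (1/2)·R1: [0, 2, -1, -2, -1]
R4 ← R4 + (1/2)·R1: [0, 4, -2, -4, -2]
R5 ← R5 − R1: [0, -6, 3, 6, 3]
R6 ← R6 + (1/2)·R1: [0, -2, 1, 2, 1]
R3 ← R3 − R2: [0, 0, 0, 0, 0]
R4 ← R4 − (2)·R2: [0, 0, 0, 0, 0]
R5 ← R5 + (3)·R2: [0, 0, 0, 0, 0]
R6 ← R6 + R2: [0, 0, 0, 0, 0]
Echelon form has 2 nonzero rows, so rank(C) = 2.

2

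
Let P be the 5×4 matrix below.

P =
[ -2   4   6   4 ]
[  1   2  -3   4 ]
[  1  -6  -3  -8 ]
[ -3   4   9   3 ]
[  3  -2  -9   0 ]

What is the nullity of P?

Row reduce to echelon form.
R2 ← R2 + (1/2)·R1: [0, 4, 0, 6]
R3 ← R3 + (1/2)·R1: [0, -4, 0, -6]
R4 ← R4 − (3/2)·R1: [0, -2, 0, -3]
R5 ← R5 + (3/2)·R1: [0, 4, 0, 6]
R3 ← R3 + R2: [0, 0, 0, 0]
R4 ← R4 + (1/2)·R2: [0, 0, 0, 0]
R5 ← R5 − R2: [0, 0, 0, 0]
2 nonzero rows, so rank(P) = 2.
P has 4 columns; by rank–nullity, nullity = 4 − 2 = 2.

2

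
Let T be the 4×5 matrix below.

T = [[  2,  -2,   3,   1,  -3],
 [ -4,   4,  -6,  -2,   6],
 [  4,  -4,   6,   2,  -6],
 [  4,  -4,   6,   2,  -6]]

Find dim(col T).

Row reduce to echelon form.
R2 ← R2 + (2)·R1: [0, 0, 0, 0, 0]
R3 ← R3 − (2)·R1: [0, 0, 0, 0, 0]
R4 ← R4 − (2)·R1: [0, 0, 0, 0, 0]
Echelon form has 1 nonzero row, so rank(T) = 1.
The column space has dimension equal to the rank: 1.

1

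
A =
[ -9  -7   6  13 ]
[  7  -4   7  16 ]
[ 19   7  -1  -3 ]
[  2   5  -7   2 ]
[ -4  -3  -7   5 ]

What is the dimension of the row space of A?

Row reduce to echelon form.
R2 ← R2 + (7/9)·R1: [0, -85/9, 35/3, 235/9]
R3 ← R3 + (19/9)·R1: [0, -70/9, 35/3, 220/9]
R4 ← R4 + (2/9)·R1: [0, 31/9, -17/3, 44/9]
R5 ← R5 − (4/9)·R1: [0, 1/9, -29/3, -7/9]
R3 ← R3 − (14/17)·R2: [0, 0, 35/17, 50/17]
R4 ← R4 + (31/85)·R2: [0, 0, -24/17, 245/17]
R5 ← R5 + (1/85)·R2: [0, 0, -162/17, -8/17]
R4 ← R4 + (24/35)·R3: [0, 0, 0, 115/7]
R5 ← R5 + (162/35)·R3: [0, 0, 0, 92/7]
R5 ← R5 − (4/5)·R4: [0, 0, 0, 0]
Echelon form has 4 nonzero rows, so rank(A) = 4.
The row space has dimension equal to the rank: 4.

4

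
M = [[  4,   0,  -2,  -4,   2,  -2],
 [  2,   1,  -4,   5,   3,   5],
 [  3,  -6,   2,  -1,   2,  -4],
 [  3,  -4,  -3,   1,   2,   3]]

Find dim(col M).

Row reduce to echelon form.
R2 ← R2 − (1/2)·R1: [0, 1, -3, 7, 2, 6]
R3 ← R3 − (3/4)·R1: [0, -6, 7/2, 2, 1/2, -5/2]
R4 ← R4 − (3/4)·R1: [0, -4, -3/2, 4, 1/2, 9/2]
R3 ← R3 + (6)·R2: [0, 0, -29/2, 44, 25/2, 67/2]
R4 ← R4 + (4)·R2: [0, 0, -27/2, 32, 17/2, 57/2]
R4 ← R4 − (27/29)·R3: [0, 0, 0, -260/29, -91/29, -78/29]
Echelon form has 4 nonzero rows, so rank(M) = 4.
The column space has dimension equal to the rank: 4.

4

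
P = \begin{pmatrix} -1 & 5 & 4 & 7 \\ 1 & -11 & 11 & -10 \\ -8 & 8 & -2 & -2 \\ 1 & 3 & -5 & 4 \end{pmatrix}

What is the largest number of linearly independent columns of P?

3

Row reduce to echelon form.
R2 ← R2 + R1: [0, -6, 15, -3]
R3 ← R3 − (8)·R1: [0, -32, -34, -58]
R4 ← R4 + R1: [0, 8, -1, 11]
R3 ← R3 − (16/3)·R2: [0, 0, -114, -42]
R4 ← R4 + (4/3)·R2: [0, 0, 19, 7]
R4 ← R4 + (1/6)·R3: [0, 0, 0, 0]
Echelon form has 3 nonzero rows, so rank(P) = 3.
The rank gives the maximum number of linearly independent columns: 3.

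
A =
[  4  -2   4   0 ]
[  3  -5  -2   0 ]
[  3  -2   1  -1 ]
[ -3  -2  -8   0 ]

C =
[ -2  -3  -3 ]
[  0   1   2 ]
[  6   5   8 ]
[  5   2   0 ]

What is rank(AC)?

First compute AC:
[[ 16,   6,  16],
 [-18, -24, -35],
 [ -5,  -8,  -5],
 [-42, -33, -59]]
Now row reduce the product.
R2 ← R2 + (9/8)·R1: [0, -69/4, -17]
R3 ← R3 + (5/16)·R1: [0, -49/8, 0]
R4 ← R4 + (21/8)·R1: [0, -69/4, -17]
R3 ← R3 − (49/138)·R2: [0, 0, 833/138]
R4 ← R4 − R2: [0, 0, 0]
3 nonzero rows, so rank(AC) = 3.

3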